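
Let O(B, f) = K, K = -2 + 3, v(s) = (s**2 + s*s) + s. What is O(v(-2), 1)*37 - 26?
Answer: 11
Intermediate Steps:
v(s) = s + 2*s**2 (v(s) = (s**2 + s**2) + s = 2*s**2 + s = s + 2*s**2)
K = 1
O(B, f) = 1
O(v(-2), 1)*37 - 26 = 1*37 - 26 = 37 - 26 = 11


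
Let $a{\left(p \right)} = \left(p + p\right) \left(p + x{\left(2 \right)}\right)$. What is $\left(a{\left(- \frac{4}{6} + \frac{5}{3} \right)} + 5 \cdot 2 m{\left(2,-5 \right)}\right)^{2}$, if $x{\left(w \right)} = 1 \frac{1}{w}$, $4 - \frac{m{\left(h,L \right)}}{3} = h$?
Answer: $3969$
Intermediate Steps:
$m{\left(h,L \right)} = 12 - 3 h$
$x{\left(w \right)} = \frac{1}{w}$
$a{\left(p \right)} = 2 p \left(\frac{1}{2} + p\right)$ ($a{\left(p \right)} = \left(p + p\right) \left(p + \frac{1}{2}\right) = 2 p \left(p + \frac{1}{2}\right) = 2 p \left(\frac{1}{2} + p\right)$)
$\left(a{\left(- \frac{4}{6} + \frac{5}{3} \right)} + 5 \cdot 2 m{\left(2,-5 \right)}\right)^{2} = \left(\left(- \frac{4}{6} + \frac{5}{3}\right) \left(1 + 2 \left(- \frac{4}{6} + \frac{5}{3}\right)\right) + 5 \cdot 2 \left(12 - 6\right)\right)^{2} = \left(\left(\left(-4\right) \frac{1}{6} + 5 \cdot \frac{1}{3}\right) \left(1 + 2 \left(\left(-4\right) \frac{1}{6} + 5 \cdot \frac{1}{3}\right)\right) + 10 \left(12 - 6\right)\right)^{2} = \left(\left(- \frac{2}{3} + \frac{5}{3}\right) \left(1 + 2 \left(- \frac{2}{3} + \frac{5}{3}\right)\right) + 10 \cdot 6\right)^{2} = \left(1 \left(1 + 2 \cdot 1\right) + 60\right)^{2} = \left(1 \left(1 + 2\right) + 60\right)^{2} = \left(1 \cdot 3 + 60\right)^{2} = \left(3 + 60\right)^{2} = 63^{2} = 3969$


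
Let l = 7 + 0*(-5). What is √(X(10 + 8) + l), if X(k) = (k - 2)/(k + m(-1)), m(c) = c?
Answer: 3*√255/17 ≈ 2.8180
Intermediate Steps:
X(k) = (-2 + k)/(-1 + k) (X(k) = (k - 2)/(k - 1) = (-2 + k)/(-1 + k))
l = 7 (l = 7 + 0 = 7)
√(X(10 + 8) + l) = √((-2 + (10 + 8))/(-1 + (10 + 8)) + 7) = √((-2 + 18)/(-1 + 18) + 7) = √(16/17 + 7) = √(135/17) = 3*√255/17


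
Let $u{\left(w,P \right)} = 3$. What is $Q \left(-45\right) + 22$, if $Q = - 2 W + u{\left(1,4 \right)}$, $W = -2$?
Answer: $-293$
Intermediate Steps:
$Q = 7$ ($Q = \left(-2\right) \left(-2\right) + 3 = 4 + 3 = 7$)
$Q \left(-45\right) + 22 = 7 \left(-45\right) + 22 = -315 + 22 = -293$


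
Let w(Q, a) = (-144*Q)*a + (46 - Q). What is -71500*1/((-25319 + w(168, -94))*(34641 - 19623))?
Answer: -35750/16884789963 ≈ -2.1173e-6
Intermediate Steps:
w(Q, a) = 46 - Q - 144*Q*a (w(Q, a) = -144*Q*a + (46 - Q) = 46 - Q - 144*Q*a)
-71500*1/((-25319 + w(168, -94))*(34641 - 19623)) = -71500*1/((-25319 + (46 - 1*168 - 144*168*(-94)))*(34641 - 19623)) = -71500*1/(15018*(-25319 + (46 - 168 + 2274048))) = -71500*1/(15018*(-25319 + 2273926)) = -71500/(2248607*15018) = -71500/33769579926 = -71500*1/33769579926 = -35750/16884789963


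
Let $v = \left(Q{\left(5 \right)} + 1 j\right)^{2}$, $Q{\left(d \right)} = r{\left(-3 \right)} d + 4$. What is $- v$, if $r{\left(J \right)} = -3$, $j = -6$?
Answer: $-289$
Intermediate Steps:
$Q{\left(d \right)} = 4 - 3 d$ ($Q{\left(d \right)} = - 3 d + 4 = 4 - 3 d$)
$v = 289$ ($v = \left(\left(4 - 15\right) + 1 \left(-6\right)\right)^{2} = \left(\left(4 - 15\right) - 6\right)^{2} = \left(-11 - 6\right)^{2} = \left(-17\right)^{2} = 289$)
$- v = \left(-1\right) 289 = -289$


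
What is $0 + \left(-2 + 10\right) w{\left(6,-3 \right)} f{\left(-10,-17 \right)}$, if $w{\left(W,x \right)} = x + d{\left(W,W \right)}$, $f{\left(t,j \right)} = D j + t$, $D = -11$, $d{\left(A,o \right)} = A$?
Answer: $4248$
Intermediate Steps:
$f{\left(t,j \right)} = t - 11 j$ ($f{\left(t,j \right)} = - 11 j + t = t - 11 j$)
$w{\left(W,x \right)} = W + x$ ($w{\left(W,x \right)} = x + W = W + x$)
$0 + \left(-2 + 10\right) w{\left(6,-3 \right)} f{\left(-10,-17 \right)} = 0 + \left(-2 + 10\right) \left(6 - 3\right) \left(-10 - -187\right) = 0 + 8 \cdot 3 \left(-10 + 187\right) = 0 + 24 \cdot 177 = 0 + 4248 = 4248$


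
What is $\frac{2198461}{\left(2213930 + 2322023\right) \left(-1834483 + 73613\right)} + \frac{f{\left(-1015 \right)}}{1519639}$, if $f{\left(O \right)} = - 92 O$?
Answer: $\frac{18191307197136981}{296041376149813690} \approx 0.061449$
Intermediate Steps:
$\frac{2198461}{\left(2213930 + 2322023\right) \left(-1834483 + 73613\right)} + \frac{f{\left(-1015 \right)}}{1519639} = \frac{2198461}{\left(2213930 + 2322023\right) \left(-1834483 + 73613\right)} + \frac{\left(-92\right) \left(-1015\right)}{1519639} = \frac{2198461}{4535953 \left(-1760870\right)} + 93380 \cdot \frac{1}{1519639} = \frac{2198461}{-7987223559110} + \frac{93380}{1519639} = 2198461 \left(- \frac{1}{7987223559110}\right) + \frac{93380}{1519639} = - \frac{53621}{194810330710} + \frac{93380}{1519639} = \frac{18191307197136981}{296041376149813690}$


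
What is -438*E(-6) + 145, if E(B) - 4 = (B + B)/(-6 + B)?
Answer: -2045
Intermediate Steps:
E(B) = 4 + 2*B/(-6 + B) (E(B) = 4 + (B + B)/(-6 + B) = 4 + (2*B)/(-6 + B) = 4 + 2*B/(-6 + B))
-438*E(-6) + 145 = -2628*(-4 - 6)/(-6 - 6) + 145 = -2628*(-10)/(-12) + 145 = -2628*(-1)*(-10)/12 + 145 = -438*5 + 145 = -2190 + 145 = -2045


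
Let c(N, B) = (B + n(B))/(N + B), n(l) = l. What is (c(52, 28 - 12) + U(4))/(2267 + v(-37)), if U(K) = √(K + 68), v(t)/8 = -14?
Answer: 8/36635 + 6*√2/2155 ≈ 0.0041559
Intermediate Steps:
v(t) = -112 (v(t) = 8*(-14) = -112)
U(K) = √(68 + K)
c(N, B) = 2*B/(B + N) (c(N, B) = (B + B)/(N + B) = (2*B)/(B + N) = 2*B/(B + N))
(c(52, 28 - 12) + U(4))/(2267 + v(-37)) = (2*(28 - 12)/((28 - 12) + 52) + √(68 + 4))/(2267 - 112) = (2*16/(16 + 52) + √72)/2155 = (2*16/68 + 6*√2)*(1/2155) = (2*16*(1/68) + 6*√2)*(1/2155) = (8/17 + 6*√2)*(1/2155) = 8/36635 + 6*√2/2155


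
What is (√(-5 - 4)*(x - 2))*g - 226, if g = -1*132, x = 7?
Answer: -226 - 1980*I ≈ -226.0 - 1980.0*I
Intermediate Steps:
g = -132
(√(-5 - 4)*(x - 2))*g - 226 = (√(-5 - 4)*(7 - 2))*(-132) - 226 = (√(-9)*5)*(-132) - 226 = ((3*I)*5)*(-132) - 226 = (15*I)*(-132) - 226 = -1980*I - 226 = -226 - 1980*I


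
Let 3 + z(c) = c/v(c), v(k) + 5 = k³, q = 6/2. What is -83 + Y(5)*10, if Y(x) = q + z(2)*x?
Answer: -509/3 ≈ -169.67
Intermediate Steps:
q = 3 (q = 6*(½) = 3)
v(k) = -5 + k³
z(c) = -3 + c/(-5 + c³)
Y(x) = 3 - 7*x/3 (Y(x) = 3 + (-3 + 2/(-5 + 2³))*x = 3 + (-3 + 2/(-5 + 8))*x = 3 + (-3 + 2/3)*x = 3 + (-3 + 2*(⅓))*x = 3 + (-3 + ⅔)*x = 3 - 7*x/3)
-83 + Y(5)*10 = -83 + (3 - 7/3*5)*10 = -83 + (3 - 35/3)*10 = -83 - 26/3*10 = -83 - 260/3 = -509/3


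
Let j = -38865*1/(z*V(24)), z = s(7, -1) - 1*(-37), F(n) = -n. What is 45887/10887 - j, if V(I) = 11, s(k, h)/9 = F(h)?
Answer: 446342077/5508822 ≈ 81.023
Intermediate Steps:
s(k, h) = -9*h (s(k, h) = 9*(-h) = -9*h)
z = 46 (z = -9*(-1) - 1*(-37) = 9 + 37 = 46)
j = -38865/506 (j = -38865/(46*11) = -38865/506 ≈ -76.808)
45887/10887 - j = 45887/10887 - 1*(-38865/506) = 45887*(1/10887) + 38865/506 = 45887/10887 + 38865/506 = 446342077/5508822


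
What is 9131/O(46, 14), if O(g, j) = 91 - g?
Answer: 9131/45 ≈ 202.91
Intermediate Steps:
9131/O(46, 14) = 9131/(91 - 1*46) = 9131/(91 - 46) = 9131/45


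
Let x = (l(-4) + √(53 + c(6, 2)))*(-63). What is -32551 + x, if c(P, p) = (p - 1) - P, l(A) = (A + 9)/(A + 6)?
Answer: -65417/2 - 252*√3 ≈ -33145.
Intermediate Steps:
l(A) = (9 + A)/(6 + A)
c(P, p) = -1 + p - P (c(P, p) = (-1 + p) - P = -1 + p - P)
x = -315/2 - 252*√3 (x = ((9 - 4)/(6 - 4) + √(53 + (-1 + 2 - 1*6)))*(-63) = (5/2 + √(53 + (-1 + 2 - 6)))*(-63) = ((½)*5 + √(53 - 5))*(-63) = (5/2 + √48)*(-63) = (5/2 + 4*√3)*(-63) = -315/2 - 252*√3 ≈ -593.98)
-32551 + x = -32551 + (-315/2 - 252*√3) = -65417/2 - 252*√3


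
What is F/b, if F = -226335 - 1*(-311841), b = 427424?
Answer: 42753/213712 ≈ 0.20005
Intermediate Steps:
F = 85506 (F = -226335 + 311841 = 85506)
F/b = 85506/427424 = 85506*(1/427424) = 42753/213712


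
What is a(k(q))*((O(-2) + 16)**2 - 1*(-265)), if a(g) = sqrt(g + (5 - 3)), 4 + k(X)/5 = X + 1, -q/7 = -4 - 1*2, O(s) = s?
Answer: 461*sqrt(197) ≈ 6470.4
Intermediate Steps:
q = 42 (q = -7*(-4 - 1*2) = -7*(-4 - 2) = -7*(-6) = 42)
k(X) = -15 + 5*X (k(X) = -20 + 5*(X + 1) = -20 + 5*(1 + X) = -20 + (5 + 5*X) = -15 + 5*X)
a(g) = sqrt(2 + g) (a(g) = sqrt(g + 2) = sqrt(2 + g))
a(k(q))*((O(-2) + 16)**2 - 1*(-265)) = sqrt(2 + (-15 + 5*42))*((-2 + 16)**2 - 1*(-265)) = sqrt(2 + (-15 + 210))*(14**2 + 265) = sqrt(2 + 195)*(196 + 265) = sqrt(197)*461 = 461*sqrt(197)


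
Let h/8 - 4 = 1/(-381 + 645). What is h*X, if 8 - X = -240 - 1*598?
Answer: 298074/11 ≈ 27098.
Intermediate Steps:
h = 1057/33 (h = 32 + 8/(-381 + 645) = 32 + 8/264 = 32 + 8*(1/264) = 32 + 1/33 = 1057/33 ≈ 32.030)
X = 846 (X = 8 - (-240 - 1*598) = 8 - (-240 - 598) = 8 - 1*(-838) = 8 + 838 = 846)
h*X = (1057/33)*846 = 298074/11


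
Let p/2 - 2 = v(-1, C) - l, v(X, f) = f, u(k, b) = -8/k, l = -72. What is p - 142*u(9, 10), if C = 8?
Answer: 2612/9 ≈ 290.22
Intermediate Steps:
p = 164 (p = 4 + 2*(8 - 1*(-72)) = 4 + 2*(8 + 72) = 4 + 2*80 = 4 + 160 = 164)
p - 142*u(9, 10) = 164 - (-1136)/9 = 164 - 142*(-8/9) = 164 + 1136/9 = 2612/9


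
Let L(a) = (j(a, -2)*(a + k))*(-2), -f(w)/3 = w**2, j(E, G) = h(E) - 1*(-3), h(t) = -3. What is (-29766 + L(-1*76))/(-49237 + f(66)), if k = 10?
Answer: 29766/62305 ≈ 0.47775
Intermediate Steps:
j(E, G) = 0 (j(E, G) = -3 - 1*(-3) = -3 + 3 = 0)
f(w) = -3*w**2
L(a) = 0 (L(a) = (0*(a + 10))*(-2) = (0*(10 + a))*(-2) = 0*(-2) = 0)
(-29766 + L(-1*76))/(-49237 + f(66)) = (-29766 + 0)/(-49237 - 3*66**2) = -29766/(-49237 - 3*4356) = -29766/(-49237 - 13068) = -29766/(-62305) = -29766*(-1/62305) = 29766/62305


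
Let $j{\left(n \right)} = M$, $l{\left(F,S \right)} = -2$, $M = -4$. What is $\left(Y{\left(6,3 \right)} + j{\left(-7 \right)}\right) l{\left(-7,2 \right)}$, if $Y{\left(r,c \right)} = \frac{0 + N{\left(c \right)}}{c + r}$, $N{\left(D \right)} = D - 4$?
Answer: $\frac{74}{9} \approx 8.2222$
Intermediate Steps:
$N{\left(D \right)} = -4 + D$
$j{\left(n \right)} = -4$
$Y{\left(r,c \right)} = \frac{-4 + c}{c + r}$ ($Y{\left(r,c \right)} = \frac{0 + \left(-4 + c\right)}{c + r} = \frac{-4 + c}{c + r}$)
$\left(Y{\left(6,3 \right)} + j{\left(-7 \right)}\right) l{\left(-7,2 \right)} = \left(\frac{-4 + 3}{3 + 6} - 4\right) \left(-2\right) = \left(\frac{1}{9} \left(-1\right) - 4\right) \left(-2\right) = \left(- \frac{1}{9} - 4\right) \left(-2\right) = \left(- \frac{37}{9}\right) \left(-2\right) = \frac{74}{9}$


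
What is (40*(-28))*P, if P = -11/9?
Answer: 12320/9 ≈ 1368.9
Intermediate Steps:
P = -11/9 (P = -11*⅑ = -11/9 ≈ -1.2222)
(40*(-28))*P = (40*(-28))*(-11/9) = -1120*(-11/9) = 12320/9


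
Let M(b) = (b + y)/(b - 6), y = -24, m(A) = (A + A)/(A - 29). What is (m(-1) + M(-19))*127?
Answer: 17018/75 ≈ 226.91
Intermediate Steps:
m(A) = 2*A/(-29 + A) (m(A) = (2*A)/(-29 + A) = 2*A/(-29 + A))
M(b) = (-24 + b)/(-6 + b) (M(b) = (b - 24)/(b - 6) = (-24 + b)/(-6 + b))
(m(-1) + M(-19))*127 = (2*(-1)/(-29 - 1) + (-24 - 19)/(-6 - 19))*127 = (2*(-1)/(-30) - 43/(-25))*127 = (2*(-1)*(-1/30) - 1/25*(-43))*127 = (1/15 + 43/25)*127 = (134/75)*127 = 17018/75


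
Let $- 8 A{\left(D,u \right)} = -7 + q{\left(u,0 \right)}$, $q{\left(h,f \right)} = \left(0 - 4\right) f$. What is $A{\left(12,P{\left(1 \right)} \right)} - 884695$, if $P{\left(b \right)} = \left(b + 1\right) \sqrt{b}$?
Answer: $- \frac{7077553}{8} \approx -8.8469 \cdot 10^{5}$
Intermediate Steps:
$P{\left(b \right)} = \sqrt{b} \left(1 + b\right)$ ($P{\left(b \right)} = \left(1 + b\right) \sqrt{b} = \sqrt{b} \left(1 + b\right)$)
$q{\left(h,f \right)} = - 4 f$
$A{\left(D,u \right)} = \frac{7}{8}$ ($A{\left(D,u \right)} = - \frac{-7 - 0}{8} = - \frac{-7 + 0}{8} = \left(- \frac{1}{8}\right) \left(-7\right) = \frac{7}{8}$)
$A{\left(12,P{\left(1 \right)} \right)} - 884695 = \frac{7}{8} - 884695 = - \frac{7077553}{8}$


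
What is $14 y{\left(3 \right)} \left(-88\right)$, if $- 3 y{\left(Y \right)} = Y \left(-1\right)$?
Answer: $-1232$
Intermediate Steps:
$y{\left(Y \right)} = \frac{Y}{3}$ ($y{\left(Y \right)} = - \frac{Y \left(-1\right)}{3} = - \frac{\left(-1\right) Y}{3} = \frac{Y}{3}$)
$14 y{\left(3 \right)} \left(-88\right) = 14 \cdot \frac{1}{3} \cdot 3 \left(-88\right) = 14 \cdot 1 \left(-88\right) = 14 \left(-88\right) = -1232$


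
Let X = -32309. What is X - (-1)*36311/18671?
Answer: -603205028/18671 ≈ -32307.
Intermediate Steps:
X - (-1)*36311/18671 = -32309 - (-1)*36311/18671 = -32309 - 1*(-36311/18671) = -32309 + 36311/18671 = -603205028/18671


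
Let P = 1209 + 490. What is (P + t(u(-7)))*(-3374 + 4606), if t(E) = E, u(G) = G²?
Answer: 2153536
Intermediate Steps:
P = 1699
(P + t(u(-7)))*(-3374 + 4606) = (1699 + (-7)²)*(-3374 + 4606) = (1699 + 49)*1232 = 1748*1232 = 2153536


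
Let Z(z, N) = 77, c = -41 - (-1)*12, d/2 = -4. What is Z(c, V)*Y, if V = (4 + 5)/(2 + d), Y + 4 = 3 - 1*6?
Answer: -539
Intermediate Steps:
d = -8 (d = 2*(-4) = -8)
Y = -7 (Y = -4 + (3 - 1*6) = -4 + (3 - 6) = -4 - 3 = -7)
c = -29 (c = -41 - 1*(-12) = -41 + 12 = -29)
V = -3/2 (V = (4 + 5)/(2 - 8) = 9/(-6) = 9*(-⅙) = -3/2 ≈ -1.5000)
Z(c, V)*Y = 77*(-7) = -539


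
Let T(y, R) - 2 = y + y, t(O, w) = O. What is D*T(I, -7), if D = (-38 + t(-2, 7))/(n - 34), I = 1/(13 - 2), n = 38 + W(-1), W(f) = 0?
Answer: -240/11 ≈ -21.818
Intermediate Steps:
n = 38 (n = 38 + 0 = 38)
I = 1/11 ≈ 0.090909
T(y, R) = 2 + 2*y (T(y, R) = 2 + (y + y) = 2 + 2*y)
D = -10 (D = (-38 - 2)/(38 - 34) = -40/4 = -40*¼ = -10)
D*T(I, -7) = -10*(2 + 2*(1/11)) = -10*(2 + 2/11) = -10*24/11 = -240/11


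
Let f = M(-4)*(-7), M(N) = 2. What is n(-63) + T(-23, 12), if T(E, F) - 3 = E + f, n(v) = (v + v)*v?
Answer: 7904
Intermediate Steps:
n(v) = 2*v² (n(v) = (2*v)*v = 2*v²)
f = -14 (f = 2*(-7) = -14)
T(E, F) = -11 + E (T(E, F) = 3 + (E - 14) = 3 + (-14 + E) = -11 + E)
n(-63) + T(-23, 12) = 2*(-63)² + (-11 - 23) = 2*3969 - 34 = 7938 - 34 = 7904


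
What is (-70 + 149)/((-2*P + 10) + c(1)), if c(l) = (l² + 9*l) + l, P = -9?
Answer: 79/39 ≈ 2.0256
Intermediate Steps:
c(l) = l² + 10*l
(-70 + 149)/((-2*P + 10) + c(1)) = (-70 + 149)/((-2*(-9) + 10) + 1*(10 + 1)) = 79/((18 + 10) + 1*11) = 79/(28 + 11) = 79/39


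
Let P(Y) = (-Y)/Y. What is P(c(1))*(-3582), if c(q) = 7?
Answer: 3582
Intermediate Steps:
P(Y) = -1
P(c(1))*(-3582) = -1*(-3582) = 3582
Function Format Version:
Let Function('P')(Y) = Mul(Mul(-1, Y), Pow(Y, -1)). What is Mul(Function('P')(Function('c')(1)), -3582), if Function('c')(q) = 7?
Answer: 3582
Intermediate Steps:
Function('P')(Y) = -1
Mul(Function('P')(Function('c')(1)), -3582) = Mul(-1, -3582) = 3582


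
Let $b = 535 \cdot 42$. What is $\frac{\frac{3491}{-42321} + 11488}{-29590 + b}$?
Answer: $- \frac{486180157}{301325520} \approx -1.6135$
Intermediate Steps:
$b = 22470$
$\frac{\frac{3491}{-42321} + 11488}{-29590 + b} = \frac{\frac{3491}{-42321} + 11488}{-29590 + 22470} = \frac{3491 \left(- \frac{1}{42321}\right) + 11488}{-7120} = \left(- \frac{3491}{42321} + 11488\right) \left(- \frac{1}{7120}\right) = \frac{486180157}{42321} \left(- \frac{1}{7120}\right) = - \frac{486180157}{301325520}$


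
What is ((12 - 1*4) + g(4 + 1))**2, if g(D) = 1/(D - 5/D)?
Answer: 1089/16 ≈ 68.063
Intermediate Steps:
((12 - 1*4) + g(4 + 1))**2 = ((12 - 1*4) + (4 + 1)/(-5 + (4 + 1)**2))**2 = ((12 - 4) + 5/(-5 + 5**2))**2 = (8 + 5/(-5 + 25))**2 = (8 + 5/20)**2 = (8 + 5*(1/20))**2 = (8 + 1/4)**2 = (33/4)**2 = 1089/16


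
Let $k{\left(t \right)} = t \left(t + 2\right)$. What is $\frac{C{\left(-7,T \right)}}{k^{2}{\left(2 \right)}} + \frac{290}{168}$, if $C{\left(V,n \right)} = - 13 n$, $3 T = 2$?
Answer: $\frac{1069}{672} \approx 1.5908$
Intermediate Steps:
$T = \frac{2}{3}$ ($T = \frac{1}{3} \cdot 2 = \frac{2}{3} \approx 0.66667$)
$k{\left(t \right)} = t \left(2 + t\right)$
$\frac{C{\left(-7,T \right)}}{k^{2}{\left(2 \right)}} + \frac{290}{168} = \frac{\left(-13\right) \frac{2}{3}}{\left(2 \left(2 + 2\right)\right)^{2}} + \frac{290}{168} = - \frac{26}{3 \left(2 \cdot 4\right)^{2}} + 290 \cdot \frac{1}{168} = - \frac{26}{3 \cdot 8^{2}} + \frac{145}{84} = - \frac{26}{3 \cdot 64} + \frac{145}{84} = \left(- \frac{26}{3}\right) \frac{1}{64} + \frac{145}{84} = - \frac{13}{96} + \frac{145}{84} = \frac{1069}{672}$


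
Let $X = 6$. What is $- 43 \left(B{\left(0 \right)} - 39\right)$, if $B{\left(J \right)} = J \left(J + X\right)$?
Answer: $1677$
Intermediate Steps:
$B{\left(J \right)} = J \left(6 + J\right)$ ($B{\left(J \right)} = J \left(J + 6\right) = J \left(6 + J\right)$)
$- 43 \left(B{\left(0 \right)} - 39\right) = - 43 \left(0 \left(6 + 0\right) - 39\right) = - 43 \left(0 \cdot 6 - 39\right) = - 43 \left(0 - 39\right) = \left(-43\right) \left(-39\right) = 1677$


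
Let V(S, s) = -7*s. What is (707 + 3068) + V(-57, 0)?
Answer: 3775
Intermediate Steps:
(707 + 3068) + V(-57, 0) = (707 + 3068) - 7*0 = 3775 + 0 = 3775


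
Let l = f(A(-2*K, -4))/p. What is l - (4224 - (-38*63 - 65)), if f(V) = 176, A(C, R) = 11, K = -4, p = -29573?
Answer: -197636535/29573 ≈ -6683.0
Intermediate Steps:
l = -176/29573 (l = 176/(-29573) = 176*(-1/29573) = -176/29573 ≈ -0.0059514)
l - (4224 - (-38*63 - 65)) = -176/29573 - (4224 - (-38*63 - 65)) = -176/29573 - (4224 - (-2394 - 65)) = -176/29573 - (4224 - 1*(-2459)) = -176/29573 - (4224 + 2459) = -176/29573 - 1*6683 = -176/29573 - 6683 = -197636535/29573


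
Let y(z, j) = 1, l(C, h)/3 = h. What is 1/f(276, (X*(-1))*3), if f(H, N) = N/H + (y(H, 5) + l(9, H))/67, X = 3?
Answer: 6164/76067 ≈ 0.081034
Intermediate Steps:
l(C, h) = 3*h
f(H, N) = 1/67 + 3*H/67 + N/H (f(H, N) = N/H + (1 + 3*H)/67 = N/H + (1 + 3*H)*(1/67) = N/H + (1/67 + 3*H/67) = 1/67 + 3*H/67 + N/H)
1/f(276, (X*(-1))*3) = 1/(((3*(-1))*3 + (1/67)*276*(1 + 3*276))/276) = 1/((-3*3 + (1/67)*276*(1 + 828))/276) = 1/((-9 + (1/67)*276*829)/276) = 1/((-9 + 228804/67)/276) = 1/((1/276)*(228201/67)) = 1/(76067/6164) = 6164/76067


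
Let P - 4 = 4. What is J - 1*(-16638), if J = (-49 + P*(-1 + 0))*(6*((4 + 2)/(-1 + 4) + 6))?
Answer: 13902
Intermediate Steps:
P = 8 (P = 4 + 4 = 8)
J = -2736 (J = (-49 + 8*(-1 + 0))*(6*((4 + 2)/(-1 + 4) + 6)) = (-49 + 8*(-1))*(6*(6/3 + 6)) = (-49 - 8)*(6*(6*(1/3) + 6)) = -342*(2 + 6) = -342*8 = -57*48 = -2736)
J - 1*(-16638) = -2736 - 1*(-16638) = -2736 + 16638 = 13902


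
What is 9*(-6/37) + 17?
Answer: 575/37 ≈ 15.541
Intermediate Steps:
9*(-6/37) + 17 = -54/37 + 17 = 575/37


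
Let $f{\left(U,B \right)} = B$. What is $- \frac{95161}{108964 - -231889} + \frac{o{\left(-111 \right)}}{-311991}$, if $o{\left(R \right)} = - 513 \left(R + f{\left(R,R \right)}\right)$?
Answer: $- \frac{22835920103}{35447689441} \approx -0.64421$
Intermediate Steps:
$o{\left(R \right)} = - 1026 R$ ($o{\left(R \right)} = - 513 \left(R + R\right) = - 513 \cdot 2 R = - 1026 R$)
$- \frac{95161}{108964 - -231889} + \frac{o{\left(-111 \right)}}{-311991} = - \frac{95161}{108964 - -231889} + \frac{\left(-1026\right) \left(-111\right)}{-311991} = - \frac{95161}{108964 + 231889} + 113886 \left(- \frac{1}{311991}\right) = - \frac{95161}{340853} - \frac{37962}{103997} = - \frac{22835920103}{35447689441}$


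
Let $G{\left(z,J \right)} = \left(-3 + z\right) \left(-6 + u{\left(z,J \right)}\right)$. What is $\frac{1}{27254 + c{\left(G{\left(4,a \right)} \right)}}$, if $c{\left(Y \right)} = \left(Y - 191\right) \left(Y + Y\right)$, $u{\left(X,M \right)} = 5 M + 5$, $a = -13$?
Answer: $\frac{1}{61178} \approx 1.6346 \cdot 10^{-5}$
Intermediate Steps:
$u{\left(X,M \right)} = 5 + 5 M$
$G{\left(z,J \right)} = \left(-1 + 5 J\right) \left(-3 + z\right)$ ($G{\left(z,J \right)} = \left(-3 + z\right) \left(-6 + \left(5 + 5 J\right)\right) = \left(-3 + z\right) \left(-1 + 5 J\right) = \left(-1 + 5 J\right) \left(-3 + z\right)$)
$c{\left(Y \right)} = 2 Y \left(-191 + Y\right)$ ($c{\left(Y \right)} = \left(-191 + Y\right) 2 Y = 2 Y \left(-191 + Y\right)$)
$\frac{1}{27254 + c{\left(G{\left(4,a \right)} \right)}} = \frac{1}{27254 + 2 \left(3 - 4 - -195 + 5 \left(-13\right) 4\right) \left(-191 + \left(3 - 4 - -195 + 5 \left(-13\right) 4\right)\right)} = \frac{1}{27254 + 2 \left(3 - 4 + 195 - 260\right) \left(-191 + \left(3 - 4 + 195 - 260\right)\right)} = \frac{1}{27254 + 2 \left(-66\right) \left(-191 - 66\right)} = \frac{1}{27254 + 2 \left(-66\right) \left(-257\right)} = \frac{1}{27254 + 33924} = \frac{1}{61178}$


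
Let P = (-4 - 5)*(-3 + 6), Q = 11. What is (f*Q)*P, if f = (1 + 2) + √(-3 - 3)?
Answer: -891 - 297*I*√6 ≈ -891.0 - 727.5*I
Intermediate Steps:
P = -27 (P = -9*3 = -27)
f = 3 + I*√6 (f = 3 + √(-6) = 3 + I*√6 ≈ 3.0 + 2.4495*I)
(f*Q)*P = ((3 + I*√6)*11)*(-27) = (33 + 11*I*√6)*(-27) = -891 - 297*I*√6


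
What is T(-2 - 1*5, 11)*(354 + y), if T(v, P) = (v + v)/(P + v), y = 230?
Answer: -2044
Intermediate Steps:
T(v, P) = 2*v/(P + v) (T(v, P) = (2*v)/(P + v) = 2*v/(P + v))
T(-2 - 1*5, 11)*(354 + y) = (2*(-2 - 1*5)/(11 + (-2 - 1*5)))*(354 + 230) = (2*(-2 - 5)/(11 + (-2 - 5)))*584 = (2*(-7)/(11 - 7))*584 = (2*(-7)/4)*584 = (2*(-7)*(¼))*584 = -7/2*584 = -2044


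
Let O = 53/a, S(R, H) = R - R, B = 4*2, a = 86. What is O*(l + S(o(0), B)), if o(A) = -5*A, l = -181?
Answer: -9593/86 ≈ -111.55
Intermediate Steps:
B = 8
S(R, H) = 0
O = 53/86 ≈ 0.61628
O*(l + S(o(0), B)) = 53*(-181 + 0)/86 = (53/86)*(-181) = -9593/86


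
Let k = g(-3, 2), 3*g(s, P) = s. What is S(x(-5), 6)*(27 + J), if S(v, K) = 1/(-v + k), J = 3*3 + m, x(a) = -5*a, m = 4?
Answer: -20/13 ≈ -1.5385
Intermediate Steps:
g(s, P) = s/3
k = -1 (k = (⅓)*(-3) = -1)
J = 13 (J = 3*3 + 4 = 9 + 4 = 13)
S(v, K) = 1/(-1 - v) (S(v, K) = 1/(-v - 1) = 1/(-1 - v))
S(x(-5), 6)*(27 + J) = (-1/(1 - 5*(-5)))*(27 + 13) = -1/(1 + 25)*40 = -1/26*40 = -20/13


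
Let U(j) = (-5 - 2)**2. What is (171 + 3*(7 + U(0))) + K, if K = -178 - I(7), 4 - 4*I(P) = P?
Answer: 647/4 ≈ 161.75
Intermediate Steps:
I(P) = 1 - P/4
U(j) = 49 (U(j) = (-7)**2 = 49)
K = -709/4 (K = -178 - (1 - 1/4*7) = -178 - (1 - 7/4) = -178 - 1*(-3/4) = -178 + 3/4 = -709/4 ≈ -177.25)
(171 + 3*(7 + U(0))) + K = (171 + 3*(7 + 49)) - 709/4 = (171 + 3*56) - 709/4 = (171 + 168) - 709/4 = 339 - 709/4 = 647/4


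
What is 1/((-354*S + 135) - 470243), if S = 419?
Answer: -1/618434 ≈ -1.6170e-6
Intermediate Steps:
1/((-354*S + 135) - 470243) = 1/((-354*419 + 135) - 470243) = 1/((-148326 + 135) - 470243) = 1/(-148191 - 470243) = 1/(-618434) = -1/618434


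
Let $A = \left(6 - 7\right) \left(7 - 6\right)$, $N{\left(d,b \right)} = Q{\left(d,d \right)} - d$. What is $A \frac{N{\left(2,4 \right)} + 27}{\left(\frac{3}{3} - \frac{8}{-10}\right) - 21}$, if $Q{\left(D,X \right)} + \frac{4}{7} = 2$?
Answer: $\frac{925}{672} \approx 1.3765$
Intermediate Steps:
$Q{\left(D,X \right)} = \frac{10}{7}$ ($Q{\left(D,X \right)} = - \frac{4}{7} + 2 = \frac{10}{7}$)
$N{\left(d,b \right)} = \frac{10}{7} - d$
$A = -1$ ($A = \left(-1\right) 1 = -1$)
$A \frac{N{\left(2,4 \right)} + 27}{\left(\frac{3}{3} - \frac{8}{-10}\right) - 21} = - \frac{\left(\frac{10}{7} - 2\right) + 27}{\left(\frac{3}{3} - \frac{8}{-10}\right) - 21} = - \frac{\left(\frac{10}{7} - 2\right) + 27}{\left(3 \cdot \frac{1}{3} - - \frac{4}{5}\right) - 21} = - \frac{- \frac{4}{7} + 27}{\left(1 + \frac{4}{5}\right) - 21} = - \frac{185}{7 \left(\frac{9}{5} - 21\right)} = - \frac{185}{7 \left(- \frac{96}{5}\right)} = - \frac{185 \left(-5\right)}{7 \cdot 96} = \left(-1\right) \left(- \frac{925}{672}\right) = \frac{925}{672}$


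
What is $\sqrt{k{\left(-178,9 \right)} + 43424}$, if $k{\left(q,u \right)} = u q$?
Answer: $\sqrt{41822} \approx 204.5$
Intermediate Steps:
$k{\left(q,u \right)} = q u$
$\sqrt{k{\left(-178,9 \right)} + 43424} = \sqrt{\left(-178\right) 9 + 43424} = \sqrt{-1602 + 43424} = \sqrt{41822}$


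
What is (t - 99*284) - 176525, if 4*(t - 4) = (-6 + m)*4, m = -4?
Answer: -204647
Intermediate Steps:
t = -6 (t = 4 + ((-6 - 4)*4)/4 = 4 + (-10*4)/4 = 4 + (¼)*(-40) = 4 - 10 = -6)
(t - 99*284) - 176525 = (-6 - 99*284) - 176525 = (-6 - 28116) - 176525 = -28122 - 176525 = -204647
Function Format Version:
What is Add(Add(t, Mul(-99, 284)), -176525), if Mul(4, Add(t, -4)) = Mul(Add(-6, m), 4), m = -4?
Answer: -204647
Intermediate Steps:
t = -6 (t = Add(4, Mul(Rational(1, 4), Mul(Add(-6, -4), 4))) = Add(4, Mul(Rational(1, 4), Mul(-10, 4))) = Add(4, Mul(Rational(1, 4), -40)) = Add(4, -10) = -6)
Add(Add(t, Mul(-99, 284)), -176525) = Add(Add(-6, Mul(-99, 284)), -176525) = Add(Add(-6, -28116), -176525) = Add(-28122, -176525) = -204647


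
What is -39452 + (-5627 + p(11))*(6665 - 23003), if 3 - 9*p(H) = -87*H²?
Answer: 72779014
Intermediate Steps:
p(H) = ⅓ + 29*H²/3 (p(H) = ⅓ - (-29)*H²/3 = ⅓ + 29*H²/3)
-39452 + (-5627 + p(11))*(6665 - 23003) = -39452 + (-5627 + (⅓ + (29/3)*11²))*(6665 - 23003) = -39452 + (-5627 + (⅓ + (29/3)*121))*(-16338) = -39452 + (-5627 + (⅓ + 3509/3))*(-16338) = -39452 + (-5627 + 1170)*(-16338) = -39452 - 4457*(-16338) = -39452 + 72818466 = 72779014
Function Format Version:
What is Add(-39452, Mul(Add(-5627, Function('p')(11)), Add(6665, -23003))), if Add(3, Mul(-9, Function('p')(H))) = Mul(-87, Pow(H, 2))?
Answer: 72779014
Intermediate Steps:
Function('p')(H) = Add(Rational(1, 3), Mul(Rational(29, 3), Pow(H, 2))) (Function('p')(H) = Add(Rational(1, 3), Mul(Rational(-1, 9), Mul(-87, Pow(H, 2)))) = Add(Rational(1, 3), Mul(Rational(29, 3), Pow(H, 2))))
Add(-39452, Mul(Add(-5627, Function('p')(11)), Add(6665, -23003))) = Add(-39452, Mul(Add(-5627, Add(Rational(1, 3), Mul(Rational(29, 3), Pow(11, 2)))), Add(6665, -23003))) = Add(-39452, Mul(Add(-5627, Add(Rational(1, 3), Mul(Rational(29, 3), 121))), -16338)) = Add(-39452, Mul(Add(-5627, Add(Rational(1, 3), Rational(3509, 3))), -16338)) = Add(-39452, Mul(Add(-5627, 1170), -16338)) = Add(-39452, Mul(-4457, -16338)) = Add(-39452, 72818466) = 72779014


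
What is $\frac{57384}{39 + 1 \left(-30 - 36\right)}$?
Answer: $- \frac{6376}{3} \approx -2125.3$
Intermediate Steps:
$\frac{57384}{39 + 1 \left(-30 - 36\right)} = \frac{57384}{39 + 1 \left(-66\right)} = \frac{57384}{39 - 66} = \frac{57384}{-27} = 57384 \left(- \frac{1}{27}\right) = - \frac{6376}{3}$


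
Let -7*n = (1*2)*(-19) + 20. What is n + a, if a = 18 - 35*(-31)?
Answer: 7739/7 ≈ 1105.6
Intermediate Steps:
a = 1103 (a = 18 + 1085 = 1103)
n = 18/7 (n = -((1*2)*(-19) + 20)/7 = -(2*(-19) + 20)/7 = -(-38 + 20)/7 = -1/7*(-18) = 18/7 ≈ 2.5714)
n + a = 18/7 + 1103 = 7739/7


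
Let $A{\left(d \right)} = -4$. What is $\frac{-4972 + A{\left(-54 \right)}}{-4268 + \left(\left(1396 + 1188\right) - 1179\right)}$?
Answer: $\frac{4976}{2863} \approx 1.738$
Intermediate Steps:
$\frac{-4972 + A{\left(-54 \right)}}{-4268 + \left(\left(1396 + 1188\right) - 1179\right)} = \frac{-4972 - 4}{-4268 + \left(\left(1396 + 1188\right) - 1179\right)} = - \frac{4976}{-4268 + \left(2584 - 1179\right)} = - \frac{4976}{-4268 + 1405} = - \frac{4976}{-2863} = \left(-4976\right) \left(- \frac{1}{2863}\right) = \frac{4976}{2863}$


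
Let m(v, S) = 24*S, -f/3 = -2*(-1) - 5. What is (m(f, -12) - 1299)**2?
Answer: 2518569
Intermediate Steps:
f = 9 (f = -3*(-2*(-1) - 5) = -3*(2 - 5) = -3*(-3) = 9)
(m(f, -12) - 1299)**2 = (24*(-12) - 1299)**2 = (-288 - 1299)**2 = (-1587)**2 = 2518569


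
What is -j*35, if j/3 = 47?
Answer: -4935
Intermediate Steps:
j = 141 (j = 3*47 = 141)
-j*35 = -1*141*35 = -141*35 = -4935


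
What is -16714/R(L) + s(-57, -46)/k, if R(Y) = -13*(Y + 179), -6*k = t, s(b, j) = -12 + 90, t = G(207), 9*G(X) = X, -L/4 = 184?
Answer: -3773210/166543 ≈ -22.656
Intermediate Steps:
L = -736 (L = -4*184 = -736)
G(X) = X/9
t = 23 (t = (⅑)*207 = 23)
s(b, j) = 78
k = -23/6 (k = -⅙*23 = -23/6 ≈ -3.8333)
R(Y) = -2327 - 13*Y (R(Y) = -13*(179 + Y) = -2327 - 13*Y)
-16714/R(L) + s(-57, -46)/k = -16714/(-2327 - 13*(-736)) + 78/(-23/6) = -16714/(-2327 + 9568) + 78*(-6/23) = -16714/7241 - 468/23 = -3773210/166543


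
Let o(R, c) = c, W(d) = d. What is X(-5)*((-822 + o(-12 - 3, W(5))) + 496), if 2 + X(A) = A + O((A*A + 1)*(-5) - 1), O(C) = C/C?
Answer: 1926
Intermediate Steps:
O(C) = 1
X(A) = -1 + A (X(A) = -2 + (A + 1) = -2 + (1 + A) = -1 + A)
X(-5)*((-822 + o(-12 - 3, W(5))) + 496) = (-1 - 5)*((-822 + 5) + 496) = -6*(-817 + 496) = -6*(-321) = 1926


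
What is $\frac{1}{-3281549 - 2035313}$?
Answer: $- \frac{1}{5316862} \approx -1.8808 \cdot 10^{-7}$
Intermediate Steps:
$\frac{1}{-3281549 - 2035313} = \frac{1}{-5316862} = - \frac{1}{5316862}$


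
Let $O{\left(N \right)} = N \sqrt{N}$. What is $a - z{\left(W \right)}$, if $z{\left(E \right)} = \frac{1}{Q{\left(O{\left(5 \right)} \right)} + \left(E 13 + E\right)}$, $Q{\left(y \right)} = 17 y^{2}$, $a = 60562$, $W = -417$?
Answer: $\frac{224866707}{3713} \approx 60562.0$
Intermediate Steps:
$O{\left(N \right)} = N^{\frac{3}{2}}$
$z{\left(E \right)} = \frac{1}{2125 + 14 E}$ ($z{\left(E \right)} = \frac{1}{17 \left(5^{\frac{3}{2}}\right)^{2} + \left(E 13 + E\right)} = \frac{1}{17 \left(5 \sqrt{5}\right)^{2} + \left(13 E + E\right)} = \frac{1}{17 \cdot 125 + 14 E} = \frac{1}{2125 + 14 E}$)
$a - z{\left(W \right)} = 60562 - \frac{1}{2125 + 14 \left(-417\right)} = 60562 - \frac{1}{2125 - 5838} = 60562 - \frac{1}{-3713} = 60562 - - \frac{1}{3713} = 60562 + \frac{1}{3713} = \frac{224866707}{3713}$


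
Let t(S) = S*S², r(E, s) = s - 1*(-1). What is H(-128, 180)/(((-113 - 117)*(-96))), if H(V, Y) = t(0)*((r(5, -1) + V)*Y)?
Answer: 0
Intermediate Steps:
r(E, s) = 1 + s (r(E, s) = s + 1 = 1 + s)
t(S) = S³
H(V, Y) = 0 (H(V, Y) = 0³*(((1 - 1) + V)*Y) = 0*((0 + V)*Y) = 0*(V*Y) = 0)
H(-128, 180)/(((-113 - 117)*(-96))) = 0/(((-113 - 117)*(-96))) = 0/((-230*(-96))) = 0/22080 = 0*(1/22080) = 0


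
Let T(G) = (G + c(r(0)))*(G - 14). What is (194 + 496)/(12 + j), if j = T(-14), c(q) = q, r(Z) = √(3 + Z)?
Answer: 34845/20108 + 2415*√3/20108 ≈ 1.9409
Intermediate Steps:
T(G) = (-14 + G)*(G + √3) (T(G) = (G + √(3 + 0))*(G - 14) = (G + √3)*(-14 + G) = (-14 + G)*(G + √3))
j = 392 - 28*√3 (j = (-14)² - 14*(-14) - 14*√3 - 14*√3 = 196 + 196 - 14*√3 - 14*√3 = 392 - 28*√3 ≈ 343.50)
(194 + 496)/(12 + j) = (194 + 496)/(12 + (392 - 28*√3)) = 690/(404 - 28*√3)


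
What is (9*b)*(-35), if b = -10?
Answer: 3150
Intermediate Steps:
(9*b)*(-35) = (9*(-10))*(-35) = -90*(-35) = 3150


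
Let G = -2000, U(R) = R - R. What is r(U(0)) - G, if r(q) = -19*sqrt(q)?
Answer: 2000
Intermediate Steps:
U(R) = 0
r(U(0)) - G = -19*sqrt(0) - 1*(-2000) = -19*0 + 2000 = 0 + 2000 = 2000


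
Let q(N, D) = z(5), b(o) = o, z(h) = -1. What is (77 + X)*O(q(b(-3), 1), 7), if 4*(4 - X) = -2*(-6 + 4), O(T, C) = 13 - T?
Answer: 1120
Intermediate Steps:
q(N, D) = -1
X = 3 (X = 4 - (-1)*(-6 + 4)/2 = 4 - (-1)*(-2)/2 = 4 - ¼*4 = 4 - 1 = 3)
(77 + X)*O(q(b(-3), 1), 7) = (77 + 3)*(13 - 1*(-1)) = 80*(13 + 1) = 80*14 = 1120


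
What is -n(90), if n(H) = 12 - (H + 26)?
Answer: 104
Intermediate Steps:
n(H) = -14 - H (n(H) = 12 - (26 + H) = 12 + (-26 - H) = -14 - H)
-n(90) = -(-14 - 1*90) = -(-14 - 90) = -1*(-104) = 104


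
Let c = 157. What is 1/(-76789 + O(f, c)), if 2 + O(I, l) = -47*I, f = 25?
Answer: -1/77966 ≈ -1.2826e-5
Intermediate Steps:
O(I, l) = -2 - 47*I
1/(-76789 + O(f, c)) = 1/(-76789 + (-2 - 47*25)) = 1/(-76789 + (-2 - 1175)) = 1/(-76789 - 1177) = 1/(-77966) = -1/77966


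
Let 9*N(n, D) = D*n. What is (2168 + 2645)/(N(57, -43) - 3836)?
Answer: -14439/12325 ≈ -1.1715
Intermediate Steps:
N(n, D) = D*n/9 (N(n, D) = (D*n)/9 = D*n/9)
(2168 + 2645)/(N(57, -43) - 3836) = (2168 + 2645)/((1/9)*(-43)*57 - 3836) = 4813/(-817/3 - 3836) = 4813/(-12325/3) = 4813*(-3/12325) = -14439/12325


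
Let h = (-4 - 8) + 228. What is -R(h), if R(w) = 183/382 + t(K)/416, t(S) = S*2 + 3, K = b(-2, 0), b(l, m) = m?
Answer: -38637/79456 ≈ -0.48627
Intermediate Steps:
K = 0
t(S) = 3 + 2*S (t(S) = 2*S + 3 = 3 + 2*S)
h = 216 (h = -12 + 228 = 216)
R(w) = 38637/79456 (R(w) = 183/382 + (3 + 2*0)/416 = 183*(1/382) + (3 + 0)*(1/416) = 183/382 + 3*(1/416) = 183/382 + 3/416 = 38637/79456)
-R(h) = -1*38637/79456 = -38637/79456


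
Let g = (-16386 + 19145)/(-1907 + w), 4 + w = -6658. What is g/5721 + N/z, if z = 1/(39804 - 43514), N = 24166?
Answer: -4395221549091899/49023249 ≈ -8.9656e+7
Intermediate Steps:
z = -1/3710 (z = 1/(-3710) = -1/3710 ≈ -0.00026954)
w = -6662 (w = -4 - 6658 = -6662)
g = -2759/8569 (g = (-16386 + 19145)/(-1907 - 6662) = 2759/(-8569) = 2759*(-1/8569) = -2759/8569 ≈ -0.32197)
g/5721 + N/z = -2759/8569/5721 + 24166/(-1/3710) = -2759/8569*1/5721 + 24166*(-3710) = -2759/49023249 - 89655860 = -4395221549091899/49023249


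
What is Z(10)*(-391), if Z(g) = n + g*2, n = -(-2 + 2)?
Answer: -7820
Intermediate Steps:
n = 0 (n = -1*0 = 0)
Z(g) = 2*g (Z(g) = 0 + g*2 = 0 + 2*g = 2*g)
Z(10)*(-391) = (2*10)*(-391) = 20*(-391) = -7820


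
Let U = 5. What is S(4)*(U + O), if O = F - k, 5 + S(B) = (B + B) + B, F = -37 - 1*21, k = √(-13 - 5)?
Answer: -371 - 21*I*√2 ≈ -371.0 - 29.698*I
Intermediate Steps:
k = 3*I*√2 (k = √(-18) = 3*I*√2 ≈ 4.2426*I)
F = -58 (F = -37 - 21 = -58)
S(B) = -5 + 3*B (S(B) = -5 + ((B + B) + B) = -5 + (2*B + B) = -5 + 3*B)
O = -58 - 3*I*√2 ≈ -58.0 - 4.2426*I
S(4)*(U + O) = (-5 + 3*4)*(5 + (-58 - 3*I*√2)) = (-5 + 12)*(-53 - 3*I*√2) = 7*(-53 - 3*I*√2) = -371 - 21*I*√2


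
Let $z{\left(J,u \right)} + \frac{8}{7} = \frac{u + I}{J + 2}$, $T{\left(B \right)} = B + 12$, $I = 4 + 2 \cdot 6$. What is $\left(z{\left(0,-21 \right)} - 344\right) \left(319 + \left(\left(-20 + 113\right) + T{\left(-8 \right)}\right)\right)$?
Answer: $- \frac{1012336}{7} \approx -1.4462 \cdot 10^{5}$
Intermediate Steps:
$I = 16$ ($I = 4 + 12 = 16$)
$T{\left(B \right)} = 12 + B$
$z{\left(J,u \right)} = - \frac{8}{7} + \frac{16 + u}{2 + J}$ ($z{\left(J,u \right)} = - \frac{8}{7} + \frac{u + 16}{J + 2} = - \frac{8}{7} + \frac{16 + u}{2 + J}$)
$\left(z{\left(0,-21 \right)} - 344\right) \left(319 + \left(\left(-20 + 113\right) + T{\left(-8 \right)}\right)\right) = \left(\frac{96 - 0 + 7 \left(-21\right)}{7 \left(2 + 0\right)} - 344\right) \left(319 + \left(\left(-20 + 113\right) + \left(12 - 8\right)\right)\right) = \left(\frac{96 + 0 - 147}{7 \cdot 2} - 344\right) \left(319 + \left(93 + 4\right)\right) = \left(\frac{1}{7} \cdot \frac{1}{2} \left(-51\right) - 344\right) \left(319 + 97\right) = \left(- \frac{51}{14} - 344\right) 416 = \left(- \frac{4867}{14}\right) 416 = - \frac{1012336}{7}$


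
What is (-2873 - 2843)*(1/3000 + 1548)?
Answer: -6636277429/750 ≈ -8.8484e+6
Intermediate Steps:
(-2873 - 2843)*(1/3000 + 1548) = -5716*(1/3000 + 1548) = -5716*4644001/3000 = -6636277429/750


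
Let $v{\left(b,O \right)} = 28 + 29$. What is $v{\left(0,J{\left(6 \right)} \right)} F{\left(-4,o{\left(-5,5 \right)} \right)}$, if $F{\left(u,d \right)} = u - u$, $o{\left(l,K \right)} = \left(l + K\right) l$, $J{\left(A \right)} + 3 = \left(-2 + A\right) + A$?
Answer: $0$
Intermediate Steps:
$J{\left(A \right)} = -5 + 2 A$ ($J{\left(A \right)} = -3 + \left(\left(-2 + A\right) + A\right) = -3 + \left(-2 + 2 A\right) = -5 + 2 A$)
$o{\left(l,K \right)} = l \left(K + l\right)$ ($o{\left(l,K \right)} = \left(K + l\right) l = l \left(K + l\right)$)
$v{\left(b,O \right)} = 57$
$F{\left(u,d \right)} = 0$
$v{\left(0,J{\left(6 \right)} \right)} F{\left(-4,o{\left(-5,5 \right)} \right)} = 57 \cdot 0 = 0$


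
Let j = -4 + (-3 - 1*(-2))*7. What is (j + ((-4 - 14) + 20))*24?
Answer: -216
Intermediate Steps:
j = -11 (j = -4 + (-3 + 2)*7 = -4 - 1*7 = -4 - 7 = -11)
(j + ((-4 - 14) + 20))*24 = (-11 + ((-4 - 14) + 20))*24 = (-11 + (-18 + 20))*24 = (-11 + 2)*24 = -9*24 = -216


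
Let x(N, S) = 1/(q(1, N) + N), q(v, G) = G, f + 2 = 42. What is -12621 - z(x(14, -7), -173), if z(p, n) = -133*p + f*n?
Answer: -22785/4 ≈ -5696.3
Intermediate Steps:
f = 40 (f = -2 + 42 = 40)
x(N, S) = 1/(2*N) (x(N, S) = 1/(N + N) = 1/(2*N))
z(p, n) = -133*p + 40*n
-12621 - z(x(14, -7), -173) = -12621 - (-133/(2*14) + 40*(-173)) = -12621 - (-133/(2*14) - 6920) = -12621 - (-133*1/28 - 6920) = -12621 - (-19/4 - 6920) = -12621 - 1*(-27699/4) = -12621 + 27699/4 = -22785/4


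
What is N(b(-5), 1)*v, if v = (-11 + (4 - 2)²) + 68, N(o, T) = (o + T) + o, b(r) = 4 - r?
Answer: 1159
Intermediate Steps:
N(o, T) = T + 2*o (N(o, T) = (T + o) + o = T + 2*o)
v = 61 (v = (-11 + 2²) + 68 = (-11 + 4) + 68 = -7 + 68 = 61)
N(b(-5), 1)*v = (1 + 2*(4 - 1*(-5)))*61 = (1 + 2*(4 + 5))*61 = (1 + 2*9)*61 = (1 + 18)*61 = 19*61 = 1159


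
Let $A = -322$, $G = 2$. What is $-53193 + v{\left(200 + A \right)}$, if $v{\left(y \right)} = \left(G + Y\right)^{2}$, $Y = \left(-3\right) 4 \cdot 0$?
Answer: $-53189$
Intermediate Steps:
$Y = 0$ ($Y = \left(-12\right) 0 = 0$)
$v{\left(y \right)} = 4$ ($v{\left(y \right)} = \left(2 + 0\right)^{2} = 2^{2} = 4$)
$-53193 + v{\left(200 + A \right)} = -53193 + 4 = -53189$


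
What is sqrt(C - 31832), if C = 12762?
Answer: I*sqrt(19070) ≈ 138.09*I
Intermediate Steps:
sqrt(C - 31832) = sqrt(12762 - 31832) = sqrt(-19070) = I*sqrt(19070)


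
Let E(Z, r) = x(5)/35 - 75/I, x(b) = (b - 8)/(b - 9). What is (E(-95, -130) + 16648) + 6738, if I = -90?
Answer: 9822479/420 ≈ 23387.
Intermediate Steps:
x(b) = (-8 + b)/(-9 + b)
E(Z, r) = 359/420 (E(Z, r) = ((-8 + 5)/(-9 + 5))/35 - 75/(-90) = (-3/(-4))*(1/35) - 75*(-1/90) = -¼*(-3)*(1/35) + ⅚ = (¾)*(1/35) + ⅚ = 3/140 + ⅚ = 359/420)
(E(-95, -130) + 16648) + 6738 = (359/420 + 16648) + 6738 = 6992519/420 + 6738 = 9822479/420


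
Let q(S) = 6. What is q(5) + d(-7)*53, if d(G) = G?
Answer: -365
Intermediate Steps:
q(5) + d(-7)*53 = 6 - 7*53 = 6 - 371 = -365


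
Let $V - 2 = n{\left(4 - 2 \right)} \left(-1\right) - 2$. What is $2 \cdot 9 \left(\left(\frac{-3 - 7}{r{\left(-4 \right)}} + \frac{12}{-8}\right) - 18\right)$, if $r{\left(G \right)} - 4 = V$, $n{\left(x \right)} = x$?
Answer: $-441$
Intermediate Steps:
$V = -2$ ($V = 2 + \left(\left(4 - 2\right) \left(-1\right) - 2\right) = 2 + \left(2 \left(-1\right) - 2\right) = 2 - 4 = -2$)
$r{\left(G \right)} = 2$ ($r{\left(G \right)} = 4 - 2 = 2$)
$2 \cdot 9 \left(\left(\frac{-3 - 7}{r{\left(-4 \right)}} + \frac{12}{-8}\right) - 18\right) = 2 \cdot 9 \left(\left(\frac{-3 - 7}{2} + \frac{12}{-8}\right) - 18\right) = 18 \left(\left(\left(-10\right) \frac{1}{2} + 12 \left(- \frac{1}{8}\right)\right) - 18\right) = 18 \left(\left(-5 - \frac{3}{2}\right) - 18\right) = 18 \left(- \frac{13}{2} - 18\right) = 18 \left(- \frac{49}{2}\right) = -441$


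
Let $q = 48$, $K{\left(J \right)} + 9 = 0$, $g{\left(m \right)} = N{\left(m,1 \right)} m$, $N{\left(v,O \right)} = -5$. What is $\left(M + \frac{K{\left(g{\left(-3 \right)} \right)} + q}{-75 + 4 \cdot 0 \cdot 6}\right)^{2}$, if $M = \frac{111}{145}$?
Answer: $\frac{31684}{525625} \approx 0.060279$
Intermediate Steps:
$g{\left(m \right)} = - 5 m$
$K{\left(J \right)} = -9$ ($K{\left(J \right)} = -9 + 0 = -9$)
$M = \frac{111}{145}$ ($M = 111 \cdot \frac{1}{145} = \frac{111}{145} \approx 0.76552$)
$\left(M + \frac{K{\left(g{\left(-3 \right)} \right)} + q}{-75 + 4 \cdot 0 \cdot 6}\right)^{2} = \left(\frac{111}{145} + \frac{-9 + 48}{-75 + 4 \cdot 0 \cdot 6}\right)^{2} = \left(\frac{111}{145} + \frac{39}{-75 + 0 \cdot 6}\right)^{2} = \left(\frac{111}{145} + \frac{39}{-75 + 0}\right)^{2} = \left(\frac{111}{145} + \frac{39}{-75}\right)^{2} = \left(\frac{111}{145} + 39 \left(- \frac{1}{75}\right)\right)^{2} = \left(\frac{111}{145} - \frac{13}{25}\right)^{2} = \left(\frac{178}{725}\right)^{2} = \frac{31684}{525625}$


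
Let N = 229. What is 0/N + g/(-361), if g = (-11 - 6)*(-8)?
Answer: -136/361 ≈ -0.37673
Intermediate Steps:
g = 136 (g = -17*(-8) = 136)
0/N + g/(-361) = 0/229 + 136/(-361) = 0*(1/229) + 136*(-1/361) = 0 - 136/361 = -136/361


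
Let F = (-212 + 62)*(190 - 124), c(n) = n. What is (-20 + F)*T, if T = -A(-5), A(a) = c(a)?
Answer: -49600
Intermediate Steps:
A(a) = a
T = 5 (T = -1*(-5) = 5)
F = -9900 (F = -150*66 = -9900)
(-20 + F)*T = (-20 - 9900)*5 = -9920*5 = -49600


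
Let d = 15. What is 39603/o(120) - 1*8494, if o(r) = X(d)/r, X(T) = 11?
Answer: 4658926/11 ≈ 4.2354e+5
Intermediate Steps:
o(r) = 11/r
39603/o(120) - 1*8494 = 39603/((11/120)) - 1*8494 = 39603/((11*(1/120))) - 8494 = 39603/(11/120) - 8494 = 39603*(120/11) - 8494 = 4752360/11 - 8494 = 4658926/11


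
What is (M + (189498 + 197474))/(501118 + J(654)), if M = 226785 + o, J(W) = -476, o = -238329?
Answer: 187714/250321 ≈ 0.74989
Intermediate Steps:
M = -11544 (M = 226785 - 238329 = -11544)
(M + (189498 + 197474))/(501118 + J(654)) = (-11544 + (189498 + 197474))/(501118 - 476) = (-11544 + 386972)/500642 = 375428*(1/500642) = 187714/250321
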